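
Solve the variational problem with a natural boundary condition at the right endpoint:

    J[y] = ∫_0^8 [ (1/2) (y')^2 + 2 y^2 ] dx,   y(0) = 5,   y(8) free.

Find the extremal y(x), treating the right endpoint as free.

The Lagrangian L = (1/2) (y')^2 + 2 y^2 gives
    ∂L/∂y = 4 y,   ∂L/∂y' = y'.
Euler-Lagrange: y'' − 4 y = 0.
With k = 2, the general solution is
    y(x) = A cosh(2 x) + B sinh(2 x).
Fixed left endpoint y(0) = 5 ⇒ A = 5.
The right endpoint x = 8 is free, so the natural (transversality) condition is ∂L/∂y' |_{x=8} = 0, i.e. y'(8) = 0.
Compute y'(x) = A k sinh(k x) + B k cosh(k x), so
    y'(8) = A k sinh(k·8) + B k cosh(k·8) = 0
    ⇒ B = −A tanh(k·8) = − 5 tanh(2·8).
Therefore the extremal is
    y(x) = 5 cosh(2 x) − 5 tanh(2·8) sinh(2 x).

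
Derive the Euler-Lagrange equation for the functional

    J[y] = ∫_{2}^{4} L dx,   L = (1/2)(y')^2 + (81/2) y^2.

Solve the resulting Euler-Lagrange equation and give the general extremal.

The Lagrangian is L = (1/2)(y')^2 + (81/2) y^2.
∂L/∂y = 81y.
∂L/∂y' = y'.
The Euler-Lagrange equation d/dx(∂L/∂y') − ∂L/∂y = 0 becomes:
    y'' - 81 y = 0
General solution: y(x) = A e^(9x) + B e^(-9x), where A and B are arbitrary constants fixed by the endpoint conditions.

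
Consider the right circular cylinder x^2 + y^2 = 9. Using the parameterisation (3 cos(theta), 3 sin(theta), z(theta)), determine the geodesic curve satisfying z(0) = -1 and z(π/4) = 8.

Parameterise the cylinder of radius R = 3 as
    r(θ) = (3 cos θ, 3 sin θ, z(θ)).
The arc-length element is
    ds = sqrt(9 + (dz/dθ)^2) dθ,
so the Lagrangian is L = sqrt(9 + z'^2).
L depends on z' only, not on z or θ, so ∂L/∂z = 0 and
    ∂L/∂z' = z' / sqrt(9 + z'^2).
The Euler-Lagrange equation gives
    d/dθ( z' / sqrt(9 + z'^2) ) = 0,
so z' is constant. Integrating once:
    z(θ) = a θ + b,
a helix on the cylinder (a straight line when the cylinder is unrolled). The constants a, b are determined by the endpoint conditions.
With endpoint conditions z(0) = -1 and z(π/4) = 8: from z(0) = b we get b = -1, and a·π/4 + -1 = 8 gives a = 36/π, so
    z(θ) = (36/π) θ − 1.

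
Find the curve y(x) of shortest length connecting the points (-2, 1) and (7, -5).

Arc-length functional: J[y] = ∫ sqrt(1 + (y')^2) dx.
Lagrangian L = sqrt(1 + (y')^2) has no explicit y dependence, so ∂L/∂y = 0 and the Euler-Lagrange equation gives
    d/dx( y' / sqrt(1 + (y')^2) ) = 0  ⇒  y' / sqrt(1 + (y')^2) = const.
Hence y' is constant, so y(x) is affine.
Fitting the endpoints (-2, 1) and (7, -5):
    slope m = ((-5) − 1) / (7 − (-2)) = -2/3,
    intercept c = 1 − m·(-2) = -1/3.
Extremal: y(x) = (-2/3) x - 1/3.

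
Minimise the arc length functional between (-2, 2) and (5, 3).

Arc-length functional: J[y] = ∫ sqrt(1 + (y')^2) dx.
Lagrangian L = sqrt(1 + (y')^2) has no explicit y dependence, so ∂L/∂y = 0 and the Euler-Lagrange equation gives
    d/dx( y' / sqrt(1 + (y')^2) ) = 0  ⇒  y' / sqrt(1 + (y')^2) = const.
Hence y' is constant, so y(x) is affine.
Fitting the endpoints (-2, 2) and (5, 3):
    slope m = (3 − 2) / (5 − (-2)) = 1/7,
    intercept c = 2 − m·(-2) = 16/7.
Extremal: y(x) = (1/7) x + 16/7.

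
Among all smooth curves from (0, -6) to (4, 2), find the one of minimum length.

Arc-length functional: J[y] = ∫ sqrt(1 + (y')^2) dx.
Lagrangian L = sqrt(1 + (y')^2) has no explicit y dependence, so ∂L/∂y = 0 and the Euler-Lagrange equation gives
    d/dx( y' / sqrt(1 + (y')^2) ) = 0  ⇒  y' / sqrt(1 + (y')^2) = const.
Hence y' is constant, so y(x) is affine.
Fitting the endpoints (0, -6) and (4, 2):
    slope m = (2 − (-6)) / (4 − 0) = 2,
    intercept c = (-6) − m·0 = -6.
Extremal: y(x) = 2 x - 6.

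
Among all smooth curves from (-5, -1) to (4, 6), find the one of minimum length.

Arc-length functional: J[y] = ∫ sqrt(1 + (y')^2) dx.
Lagrangian L = sqrt(1 + (y')^2) has no explicit y dependence, so ∂L/∂y = 0 and the Euler-Lagrange equation gives
    d/dx( y' / sqrt(1 + (y')^2) ) = 0  ⇒  y' / sqrt(1 + (y')^2) = const.
Hence y' is constant, so y(x) is affine.
Fitting the endpoints (-5, -1) and (4, 6):
    slope m = (6 − (-1)) / (4 − (-5)) = 7/9,
    intercept c = (-1) − m·(-5) = 26/9.
Extremal: y(x) = (7/9) x + 26/9.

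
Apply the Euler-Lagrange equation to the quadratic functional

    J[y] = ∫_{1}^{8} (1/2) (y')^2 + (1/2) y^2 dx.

The Lagrangian is L = (1/2) (y')^2 + (1/2) y^2.
Compute ∂L/∂y = y, ∂L/∂y' = y'.
The Euler-Lagrange equation d/dx(∂L/∂y') − ∂L/∂y = 0 reduces to
    y'' − y = 0.
Its general solution is
    y(x) = A e^x + B e^(−x),
with A, B fixed by the endpoint conditions.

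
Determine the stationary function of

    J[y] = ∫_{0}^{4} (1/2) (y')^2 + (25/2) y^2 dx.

The Lagrangian is L = (1/2) (y')^2 + (25/2) y^2.
Compute ∂L/∂y = 25y, ∂L/∂y' = y'.
The Euler-Lagrange equation d/dx(∂L/∂y') − ∂L/∂y = 0 reduces to
    y'' − 25 y = 0.
Its general solution is
    y(x) = A e^(5x) + B e^(−5x),
with A, B fixed by the endpoint conditions.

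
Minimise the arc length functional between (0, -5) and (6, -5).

Arc-length functional: J[y] = ∫ sqrt(1 + (y')^2) dx.
Lagrangian L = sqrt(1 + (y')^2) has no explicit y dependence, so ∂L/∂y = 0 and the Euler-Lagrange equation gives
    d/dx( y' / sqrt(1 + (y')^2) ) = 0  ⇒  y' / sqrt(1 + (y')^2) = const.
Hence y' is constant, so y(x) is affine.
Fitting the endpoints (0, -5) and (6, -5):
    slope m = ((-5) − (-5)) / (6 − 0) = 0,
    intercept c = (-5) − m·0 = -5.
Extremal: y(x) = -5.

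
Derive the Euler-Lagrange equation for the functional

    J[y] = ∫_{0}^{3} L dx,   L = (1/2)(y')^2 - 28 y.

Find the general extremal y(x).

The Lagrangian is L = (1/2)(y')^2 - 28 y.
∂L/∂y = -28.
∂L/∂y' = y'.
The Euler-Lagrange equation d/dx(∂L/∂y') − ∂L/∂y = 0 becomes:
    y'' + 28 = 0
General solution: y(x) = -14 x^2 + A x + B, where A and B are arbitrary constants fixed by the endpoint conditions.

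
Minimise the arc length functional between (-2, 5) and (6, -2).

Arc-length functional: J[y] = ∫ sqrt(1 + (y')^2) dx.
Lagrangian L = sqrt(1 + (y')^2) has no explicit y dependence, so ∂L/∂y = 0 and the Euler-Lagrange equation gives
    d/dx( y' / sqrt(1 + (y')^2) ) = 0  ⇒  y' / sqrt(1 + (y')^2) = const.
Hence y' is constant, so y(x) is affine.
Fitting the endpoints (-2, 5) and (6, -2):
    slope m = ((-2) − 5) / (6 − (-2)) = -7/8,
    intercept c = 5 − m·(-2) = 13/4.
Extremal: y(x) = (-7/8) x + 13/4.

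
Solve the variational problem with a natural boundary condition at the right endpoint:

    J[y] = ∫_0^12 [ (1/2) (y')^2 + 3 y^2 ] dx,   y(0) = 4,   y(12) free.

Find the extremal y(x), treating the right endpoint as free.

The Lagrangian L = (1/2) (y')^2 + 3 y^2 gives
    ∂L/∂y = 6 y,   ∂L/∂y' = y'.
Euler-Lagrange: y'' − 6 y = 0.
With k = sqrt(6), the general solution is
    y(x) = A cosh(sqrt(6) x) + B sinh(sqrt(6) x).
Fixed left endpoint y(0) = 4 ⇒ A = 4.
The right endpoint x = 12 is free, so the natural (transversality) condition is ∂L/∂y' |_{x=12} = 0, i.e. y'(12) = 0.
Compute y'(x) = A k sinh(k x) + B k cosh(k x), so
    y'(12) = A k sinh(k·12) + B k cosh(k·12) = 0
    ⇒ B = −A tanh(k·12) = − 4 tanh(sqrt(6)·12).
Therefore the extremal is
    y(x) = 4 cosh(sqrt(6) x) − 4 tanh(sqrt(6)·12) sinh(sqrt(6) x).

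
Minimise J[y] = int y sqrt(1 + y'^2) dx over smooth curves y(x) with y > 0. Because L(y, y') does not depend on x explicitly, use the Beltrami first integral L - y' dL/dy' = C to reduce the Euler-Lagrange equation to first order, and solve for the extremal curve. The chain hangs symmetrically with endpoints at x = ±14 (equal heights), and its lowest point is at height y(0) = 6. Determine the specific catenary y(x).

The Lagrangian L(y, y') = y sqrt(1 + y'^2) has no explicit x dependence, so the Beltrami identity applies:
    L − y' ∂L/∂y' = C.
Compute ∂L/∂y' = y · y' / sqrt(1 + y'^2). Then
    L − y' ∂L/∂y'
    = y sqrt(1 + y'^2) − y · y'^2 / sqrt(1 + y'^2)
    = y (1 + y'^2 − y'^2) / sqrt(1 + y'^2)
    = y / sqrt(1 + y'^2) = C.
Squaring gives y^2 = C^2 (1 + y'^2), i.e.
    y'^2 = y^2 / C^2 − 1.
Separating variables,
    dy / sqrt(y^2 − C^2) = dx / C,
and integrating gives arccosh(y / C) = (x − a)/C, so
    y(x) = C cosh((x − a)/C),
the catenary. The constants C and a are fixed by the two endpoint conditions (and, for the hanging-chain problem, the length constraint selects C).
Now fit the given data. The endpoints x = ±14 are symmetric at equal height, so the catenary is even about its minimum: a = 0 and y(x) = C cosh(x/C). The lowest point is y(0) = C cosh(0) = C, and we are told y(0) = 6, so C = 6. Therefore
    y(x) = 6 cosh(x/6),
and at the endpoints
    y(±14) = 6 cosh(14/6).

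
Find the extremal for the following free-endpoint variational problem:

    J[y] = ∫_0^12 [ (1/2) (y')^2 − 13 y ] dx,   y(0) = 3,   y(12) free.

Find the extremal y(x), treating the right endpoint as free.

The Lagrangian L = (1/2) (y')^2 − 13 y gives
    ∂L/∂y = −13,   ∂L/∂y' = y'.
Euler-Lagrange: d/dx(y') − (−13) = 0, i.e. y'' + 13 = 0, so
    y(x) = −(13/2) x^2 + C1 x + C2.
Fixed left endpoint y(0) = 3 ⇒ C2 = 3.
The right endpoint x = 12 is free, so the natural (transversality) condition is ∂L/∂y' |_{x=12} = 0, i.e. y'(12) = 0.
Compute y'(x) = −13 x + C1, so y'(12) = −156 + C1 = 0 ⇒ C1 = 156.
Therefore the extremal is
    y(x) = −(13/2) x^2 + 156 x + 3.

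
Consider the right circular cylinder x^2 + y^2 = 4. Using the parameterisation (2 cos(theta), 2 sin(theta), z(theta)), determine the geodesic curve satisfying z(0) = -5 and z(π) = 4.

Parameterise the cylinder of radius R = 2 as
    r(θ) = (2 cos θ, 2 sin θ, z(θ)).
The arc-length element is
    ds = sqrt(4 + (dz/dθ)^2) dθ,
so the Lagrangian is L = sqrt(4 + z'^2).
L depends on z' only, not on z or θ, so ∂L/∂z = 0 and
    ∂L/∂z' = z' / sqrt(4 + z'^2).
The Euler-Lagrange equation gives
    d/dθ( z' / sqrt(4 + z'^2) ) = 0,
so z' is constant. Integrating once:
    z(θ) = a θ + b,
a helix on the cylinder (a straight line when the cylinder is unrolled). The constants a, b are determined by the endpoint conditions.
With endpoint conditions z(0) = -5 and z(π) = 4: from z(0) = b we get b = -5, and a·π + -5 = 4 gives a = 9/π, so
    z(θ) = (9/π) θ − 5.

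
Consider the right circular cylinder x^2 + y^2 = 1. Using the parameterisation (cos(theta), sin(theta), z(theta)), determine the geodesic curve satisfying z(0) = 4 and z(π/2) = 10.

Parameterise the cylinder of radius R = 1 as
    r(θ) = (cos θ, sin θ, z(θ)).
The arc-length element is
    ds = sqrt(1 + (dz/dθ)^2) dθ,
so the Lagrangian is L = sqrt(1 + z'^2).
L depends on z' only, not on z or θ, so ∂L/∂z = 0 and
    ∂L/∂z' = z' / sqrt(1 + z'^2).
The Euler-Lagrange equation gives
    d/dθ( z' / sqrt(1 + z'^2) ) = 0,
so z' is constant. Integrating once:
    z(θ) = a θ + b,
a helix on the cylinder (a straight line when the cylinder is unrolled). The constants a, b are determined by the endpoint conditions.
With endpoint conditions z(0) = 4 and z(π/2) = 10: from z(0) = b we get b = 4, and a·π/2 + 4 = 10 gives a = 12/π, so
    z(θ) = (12/π) θ + 4.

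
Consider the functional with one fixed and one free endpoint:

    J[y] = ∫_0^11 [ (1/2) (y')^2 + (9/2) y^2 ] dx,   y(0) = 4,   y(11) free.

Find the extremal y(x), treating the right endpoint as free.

The Lagrangian L = (1/2) (y')^2 + (9/2) y^2 gives
    ∂L/∂y = 9 y,   ∂L/∂y' = y'.
Euler-Lagrange: y'' − 9 y = 0.
With k = 3, the general solution is
    y(x) = A cosh(3 x) + B sinh(3 x).
Fixed left endpoint y(0) = 4 ⇒ A = 4.
The right endpoint x = 11 is free, so the natural (transversality) condition is ∂L/∂y' |_{x=11} = 0, i.e. y'(11) = 0.
Compute y'(x) = A k sinh(k x) + B k cosh(k x), so
    y'(11) = A k sinh(k·11) + B k cosh(k·11) = 0
    ⇒ B = −A tanh(k·11) = − 4 tanh(3·11).
Therefore the extremal is
    y(x) = 4 cosh(3 x) − 4 tanh(3·11) sinh(3 x).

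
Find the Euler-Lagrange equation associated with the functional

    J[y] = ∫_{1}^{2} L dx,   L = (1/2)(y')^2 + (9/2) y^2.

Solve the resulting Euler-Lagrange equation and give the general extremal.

The Lagrangian is L = (1/2)(y')^2 + (9/2) y^2.
∂L/∂y = 9y.
∂L/∂y' = y'.
The Euler-Lagrange equation d/dx(∂L/∂y') − ∂L/∂y = 0 becomes:
    y'' - 9 y = 0
General solution: y(x) = A e^(3x) + B e^(-3x), where A and B are arbitrary constants fixed by the endpoint conditions.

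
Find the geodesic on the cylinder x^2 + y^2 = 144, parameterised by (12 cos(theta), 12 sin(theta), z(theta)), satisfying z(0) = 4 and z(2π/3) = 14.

Parameterise the cylinder of radius R = 12 as
    r(θ) = (12 cos θ, 12 sin θ, z(θ)).
The arc-length element is
    ds = sqrt(144 + (dz/dθ)^2) dθ,
so the Lagrangian is L = sqrt(144 + z'^2).
L depends on z' only, not on z or θ, so ∂L/∂z = 0 and
    ∂L/∂z' = z' / sqrt(144 + z'^2).
The Euler-Lagrange equation gives
    d/dθ( z' / sqrt(144 + z'^2) ) = 0,
so z' is constant. Integrating once:
    z(θ) = a θ + b,
a helix on the cylinder (a straight line when the cylinder is unrolled). The constants a, b are determined by the endpoint conditions.
With endpoint conditions z(0) = 4 and z(2π/3) = 14: from z(0) = b we get b = 4, and a·2π/3 + 4 = 14 gives a = 15/π, so
    z(θ) = (15/π) θ + 4.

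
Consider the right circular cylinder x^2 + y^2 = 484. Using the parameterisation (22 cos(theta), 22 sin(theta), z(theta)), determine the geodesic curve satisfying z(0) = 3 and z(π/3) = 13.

Parameterise the cylinder of radius R = 22 as
    r(θ) = (22 cos θ, 22 sin θ, z(θ)).
The arc-length element is
    ds = sqrt(484 + (dz/dθ)^2) dθ,
so the Lagrangian is L = sqrt(484 + z'^2).
L depends on z' only, not on z or θ, so ∂L/∂z = 0 and
    ∂L/∂z' = z' / sqrt(484 + z'^2).
The Euler-Lagrange equation gives
    d/dθ( z' / sqrt(484 + z'^2) ) = 0,
so z' is constant. Integrating once:
    z(θ) = a θ + b,
a helix on the cylinder (a straight line when the cylinder is unrolled). The constants a, b are determined by the endpoint conditions.
With endpoint conditions z(0) = 3 and z(π/3) = 13: from z(0) = b we get b = 3, and a·π/3 + 3 = 13 gives a = 30/π, so
    z(θ) = (30/π) θ + 3.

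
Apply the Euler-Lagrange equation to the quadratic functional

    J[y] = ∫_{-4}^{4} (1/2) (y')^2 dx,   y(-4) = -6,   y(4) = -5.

The Lagrangian is L = (1/2) (y')^2.
Compute ∂L/∂y = 0, ∂L/∂y' = y'.
The Euler-Lagrange equation d/dx(∂L/∂y') − ∂L/∂y = 0 reduces to
    y'' = 0.
Its general solution is
    y(x) = A x + B,
with A, B fixed by the endpoint conditions.
Applying the endpoint conditions y(-4) = -6 and y(4) = -5: solve A·-4 + B = -6 and A·4 + B = -5. Subtracting gives A(4 − -4) = -5 − -6, so A = 1/8, and B = -6 − A·-4 = -11/2. Therefore
    y(x) = (1/8) x - 11/2.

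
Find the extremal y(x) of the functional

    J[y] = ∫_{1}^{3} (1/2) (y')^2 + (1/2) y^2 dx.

The Lagrangian is L = (1/2) (y')^2 + (1/2) y^2.
Compute ∂L/∂y = y, ∂L/∂y' = y'.
The Euler-Lagrange equation d/dx(∂L/∂y') − ∂L/∂y = 0 reduces to
    y'' − y = 0.
Its general solution is
    y(x) = A e^x + B e^(−x),
with A, B fixed by the endpoint conditions.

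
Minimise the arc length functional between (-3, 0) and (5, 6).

Arc-length functional: J[y] = ∫ sqrt(1 + (y')^2) dx.
Lagrangian L = sqrt(1 + (y')^2) has no explicit y dependence, so ∂L/∂y = 0 and the Euler-Lagrange equation gives
    d/dx( y' / sqrt(1 + (y')^2) ) = 0  ⇒  y' / sqrt(1 + (y')^2) = const.
Hence y' is constant, so y(x) is affine.
Fitting the endpoints (-3, 0) and (5, 6):
    slope m = (6 − 0) / (5 − (-3)) = 3/4,
    intercept c = 0 − m·(-3) = 9/4.
Extremal: y(x) = (3/4) x + 9/4.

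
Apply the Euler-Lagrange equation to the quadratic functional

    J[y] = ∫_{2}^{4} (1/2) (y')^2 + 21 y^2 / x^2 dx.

The Lagrangian is L = (1/2) (y')^2 + 21 y^2 / x^2.
Compute ∂L/∂y = 42y/x^2, ∂L/∂y' = y'.
The Euler-Lagrange equation d/dx(∂L/∂y') − ∂L/∂y = 0 reduces to
    y'' − 42/x^2 · y = 0  (x > 0).
Its general solution is
    y(x) = A x^7 + B x^(-6),
with A, B fixed by the endpoint conditions.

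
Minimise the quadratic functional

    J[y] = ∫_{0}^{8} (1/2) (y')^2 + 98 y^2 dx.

The Lagrangian is L = (1/2) (y')^2 + 98 y^2.
Compute ∂L/∂y = 196y, ∂L/∂y' = y'.
The Euler-Lagrange equation d/dx(∂L/∂y') − ∂L/∂y = 0 reduces to
    y'' − 196 y = 0.
Its general solution is
    y(x) = A e^(14x) + B e^(−14x),
with A, B fixed by the endpoint conditions.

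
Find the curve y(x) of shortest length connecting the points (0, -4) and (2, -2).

Arc-length functional: J[y] = ∫ sqrt(1 + (y')^2) dx.
Lagrangian L = sqrt(1 + (y')^2) has no explicit y dependence, so ∂L/∂y = 0 and the Euler-Lagrange equation gives
    d/dx( y' / sqrt(1 + (y')^2) ) = 0  ⇒  y' / sqrt(1 + (y')^2) = const.
Hence y' is constant, so y(x) is affine.
Fitting the endpoints (0, -4) and (2, -2):
    slope m = ((-2) − (-4)) / (2 − 0) = 1,
    intercept c = (-4) − m·0 = -4.
Extremal: y(x) = x - 4.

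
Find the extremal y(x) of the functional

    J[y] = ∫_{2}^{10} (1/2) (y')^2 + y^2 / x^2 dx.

The Lagrangian is L = (1/2) (y')^2 + y^2 / x^2.
Compute ∂L/∂y = 2y/x^2, ∂L/∂y' = y'.
The Euler-Lagrange equation d/dx(∂L/∂y') − ∂L/∂y = 0 reduces to
    y'' − 2/x^2 · y = 0  (x > 0).
Its general solution is
    y(x) = A x^2 + B / x,
with A, B fixed by the endpoint conditions.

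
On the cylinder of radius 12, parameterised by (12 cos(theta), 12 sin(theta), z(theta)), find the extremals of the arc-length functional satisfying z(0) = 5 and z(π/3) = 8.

Parameterise the cylinder of radius R = 12 as
    r(θ) = (12 cos θ, 12 sin θ, z(θ)).
The arc-length element is
    ds = sqrt(144 + (dz/dθ)^2) dθ,
so the Lagrangian is L = sqrt(144 + z'^2).
L depends on z' only, not on z or θ, so ∂L/∂z = 0 and
    ∂L/∂z' = z' / sqrt(144 + z'^2).
The Euler-Lagrange equation gives
    d/dθ( z' / sqrt(144 + z'^2) ) = 0,
so z' is constant. Integrating once:
    z(θ) = a θ + b,
a helix on the cylinder (a straight line when the cylinder is unrolled). The constants a, b are determined by the endpoint conditions.
With endpoint conditions z(0) = 5 and z(π/3) = 8: from z(0) = b we get b = 5, and a·π/3 + 5 = 8 gives a = 9/π, so
    z(θ) = (9/π) θ + 5.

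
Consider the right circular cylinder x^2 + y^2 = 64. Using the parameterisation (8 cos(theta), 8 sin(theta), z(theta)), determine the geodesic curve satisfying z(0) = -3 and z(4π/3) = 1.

Parameterise the cylinder of radius R = 8 as
    r(θ) = (8 cos θ, 8 sin θ, z(θ)).
The arc-length element is
    ds = sqrt(64 + (dz/dθ)^2) dθ,
so the Lagrangian is L = sqrt(64 + z'^2).
L depends on z' only, not on z or θ, so ∂L/∂z = 0 and
    ∂L/∂z' = z' / sqrt(64 + z'^2).
The Euler-Lagrange equation gives
    d/dθ( z' / sqrt(64 + z'^2) ) = 0,
so z' is constant. Integrating once:
    z(θ) = a θ + b,
a helix on the cylinder (a straight line when the cylinder is unrolled). The constants a, b are determined by the endpoint conditions.
With endpoint conditions z(0) = -3 and z(4π/3) = 1: from z(0) = b we get b = -3, and a·4π/3 + -3 = 1 gives a = 3/π, so
    z(θ) = (3/π) θ − 3.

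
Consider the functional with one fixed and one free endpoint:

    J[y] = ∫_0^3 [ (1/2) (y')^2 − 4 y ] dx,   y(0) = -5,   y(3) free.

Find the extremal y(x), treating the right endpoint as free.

The Lagrangian L = (1/2) (y')^2 − 4 y gives
    ∂L/∂y = −4,   ∂L/∂y' = y'.
Euler-Lagrange: d/dx(y') − (−4) = 0, i.e. y'' + 4 = 0, so
    y(x) = −(4/2) x^2 + C1 x + C2.
Fixed left endpoint y(0) = -5 ⇒ C2 = -5.
The right endpoint x = 3 is free, so the natural (transversality) condition is ∂L/∂y' |_{x=3} = 0, i.e. y'(3) = 0.
Compute y'(x) = −4 x + C1, so y'(3) = −12 + C1 = 0 ⇒ C1 = 12.
Therefore the extremal is
    y(x) = −2 x^2 + 12 x − 5.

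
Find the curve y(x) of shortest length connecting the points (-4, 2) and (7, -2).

Arc-length functional: J[y] = ∫ sqrt(1 + (y')^2) dx.
Lagrangian L = sqrt(1 + (y')^2) has no explicit y dependence, so ∂L/∂y = 0 and the Euler-Lagrange equation gives
    d/dx( y' / sqrt(1 + (y')^2) ) = 0  ⇒  y' / sqrt(1 + (y')^2) = const.
Hence y' is constant, so y(x) is affine.
Fitting the endpoints (-4, 2) and (7, -2):
    slope m = ((-2) − 2) / (7 − (-4)) = -4/11,
    intercept c = 2 − m·(-4) = 6/11.
Extremal: y(x) = (-4/11) x + 6/11.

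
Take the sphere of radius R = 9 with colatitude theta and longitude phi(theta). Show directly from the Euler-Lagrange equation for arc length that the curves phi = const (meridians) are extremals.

On the sphere of radius R = 9 with spherical coordinates (θ, φ), the induced metric is
    ds^2 = 81(dθ^2 + sin^2(θ) dφ^2).
Using θ as the parameter, the arc-length functional becomes
    J[φ] = ∫ 9 sqrt(1 + sin^2(θ) (dφ/dθ)^2) dθ.
So L = 9 sqrt(1 + sin^2(θ) φ'^2). Compute
    ∂L/∂φ = 0  (L has no explicit φ dependence),
    ∂L/∂φ' = 9 sin^2(θ) φ' / sqrt(1 + sin^2(θ) φ'^2).
For the candidate φ(θ) = c (constant), φ' = 0, so ∂L/∂φ' evaluated along the candidate vanishes, and ∂L/∂φ is identically zero. Hence
    d/dθ(∂L/∂φ') − ∂L/∂φ = 0
is satisfied. Therefore meridians φ = const are extremals of arc length — they are geodesics on the sphere.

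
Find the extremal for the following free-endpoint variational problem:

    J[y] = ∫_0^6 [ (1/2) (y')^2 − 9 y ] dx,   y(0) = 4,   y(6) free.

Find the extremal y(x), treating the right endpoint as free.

The Lagrangian L = (1/2) (y')^2 − 9 y gives
    ∂L/∂y = −9,   ∂L/∂y' = y'.
Euler-Lagrange: d/dx(y') − (−9) = 0, i.e. y'' + 9 = 0, so
    y(x) = −(9/2) x^2 + C1 x + C2.
Fixed left endpoint y(0) = 4 ⇒ C2 = 4.
The right endpoint x = 6 is free, so the natural (transversality) condition is ∂L/∂y' |_{x=6} = 0, i.e. y'(6) = 0.
Compute y'(x) = −9 x + C1, so y'(6) = −54 + C1 = 0 ⇒ C1 = 54.
Therefore the extremal is
    y(x) = −(9/2) x^2 + 54 x + 4.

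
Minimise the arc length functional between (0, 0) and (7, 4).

Arc-length functional: J[y] = ∫ sqrt(1 + (y')^2) dx.
Lagrangian L = sqrt(1 + (y')^2) has no explicit y dependence, so ∂L/∂y = 0 and the Euler-Lagrange equation gives
    d/dx( y' / sqrt(1 + (y')^2) ) = 0  ⇒  y' / sqrt(1 + (y')^2) = const.
Hence y' is constant, so y(x) is affine.
Fitting the endpoints (0, 0) and (7, 4):
    slope m = (4 − 0) / (7 − 0) = 4/7,
    intercept c = 0 − m·0 = 0.
Extremal: y(x) = (4/7) x.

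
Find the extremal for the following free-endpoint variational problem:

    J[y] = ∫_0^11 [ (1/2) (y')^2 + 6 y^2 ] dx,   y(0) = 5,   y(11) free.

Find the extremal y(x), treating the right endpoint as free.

The Lagrangian L = (1/2) (y')^2 + 6 y^2 gives
    ∂L/∂y = 12 y,   ∂L/∂y' = y'.
Euler-Lagrange: y'' − 12 y = 0.
With k = sqrt(12), the general solution is
    y(x) = A cosh(sqrt(12) x) + B sinh(sqrt(12) x).
Fixed left endpoint y(0) = 5 ⇒ A = 5.
The right endpoint x = 11 is free, so the natural (transversality) condition is ∂L/∂y' |_{x=11} = 0, i.e. y'(11) = 0.
Compute y'(x) = A k sinh(k x) + B k cosh(k x), so
    y'(11) = A k sinh(k·11) + B k cosh(k·11) = 0
    ⇒ B = −A tanh(k·11) = − 5 tanh(sqrt(12)·11).
Therefore the extremal is
    y(x) = 5 cosh(sqrt(12) x) − 5 tanh(sqrt(12)·11) sinh(sqrt(12) x).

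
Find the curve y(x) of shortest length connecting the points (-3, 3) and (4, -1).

Arc-length functional: J[y] = ∫ sqrt(1 + (y')^2) dx.
Lagrangian L = sqrt(1 + (y')^2) has no explicit y dependence, so ∂L/∂y = 0 and the Euler-Lagrange equation gives
    d/dx( y' / sqrt(1 + (y')^2) ) = 0  ⇒  y' / sqrt(1 + (y')^2) = const.
Hence y' is constant, so y(x) is affine.
Fitting the endpoints (-3, 3) and (4, -1):
    slope m = ((-1) − 3) / (4 − (-3)) = -4/7,
    intercept c = 3 − m·(-3) = 9/7.
Extremal: y(x) = (-4/7) x + 9/7.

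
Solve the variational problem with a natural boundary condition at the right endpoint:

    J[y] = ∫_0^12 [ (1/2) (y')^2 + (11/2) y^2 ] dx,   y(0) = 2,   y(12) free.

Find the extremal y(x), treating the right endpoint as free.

The Lagrangian L = (1/2) (y')^2 + (11/2) y^2 gives
    ∂L/∂y = 11 y,   ∂L/∂y' = y'.
Euler-Lagrange: y'' − 11 y = 0.
With k = sqrt(11), the general solution is
    y(x) = A cosh(sqrt(11) x) + B sinh(sqrt(11) x).
Fixed left endpoint y(0) = 2 ⇒ A = 2.
The right endpoint x = 12 is free, so the natural (transversality) condition is ∂L/∂y' |_{x=12} = 0, i.e. y'(12) = 0.
Compute y'(x) = A k sinh(k x) + B k cosh(k x), so
    y'(12) = A k sinh(k·12) + B k cosh(k·12) = 0
    ⇒ B = −A tanh(k·12) = − 2 tanh(sqrt(11)·12).
Therefore the extremal is
    y(x) = 2 cosh(sqrt(11) x) − 2 tanh(sqrt(11)·12) sinh(sqrt(11) x).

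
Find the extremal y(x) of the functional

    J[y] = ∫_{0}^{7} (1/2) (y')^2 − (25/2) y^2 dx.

The Lagrangian is L = (1/2) (y')^2 − (25/2) y^2.
Compute ∂L/∂y = -25y, ∂L/∂y' = y'.
The Euler-Lagrange equation d/dx(∂L/∂y') − ∂L/∂y = 0 reduces to
    y'' + 25 y = 0.
Its general solution is
    y(x) = A sin(5x) + B cos(5x),
with A, B fixed by the endpoint conditions.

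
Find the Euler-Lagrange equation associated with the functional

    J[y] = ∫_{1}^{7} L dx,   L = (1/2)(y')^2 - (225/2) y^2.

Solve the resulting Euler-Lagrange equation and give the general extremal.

The Lagrangian is L = (1/2)(y')^2 - (225/2) y^2.
∂L/∂y = -225y.
∂L/∂y' = y'.
The Euler-Lagrange equation d/dx(∂L/∂y') − ∂L/∂y = 0 becomes:
    y'' + 225 y = 0
General solution: y(x) = A sin(15x) + B cos(15x), where A and B are arbitrary constants fixed by the endpoint conditions.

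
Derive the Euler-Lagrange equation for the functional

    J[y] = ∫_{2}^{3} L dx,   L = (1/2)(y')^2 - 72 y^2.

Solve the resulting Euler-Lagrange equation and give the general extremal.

The Lagrangian is L = (1/2)(y')^2 - 72 y^2.
∂L/∂y = -144y.
∂L/∂y' = y'.
The Euler-Lagrange equation d/dx(∂L/∂y') − ∂L/∂y = 0 becomes:
    y'' + 144 y = 0
General solution: y(x) = A sin(12x) + B cos(12x), where A and B are arbitrary constants fixed by the endpoint conditions.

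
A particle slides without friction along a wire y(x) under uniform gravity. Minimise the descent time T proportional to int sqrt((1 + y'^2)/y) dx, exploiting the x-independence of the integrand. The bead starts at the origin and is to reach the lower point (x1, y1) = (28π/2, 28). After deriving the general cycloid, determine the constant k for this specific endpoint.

The Lagrangian L = sqrt((1 + y'^2) / y) has no explicit x dependence, so the Beltrami identity applies:
    L − y' ∂L/∂y' = C.
Compute ∂L/∂y' = y' / sqrt(y (1 + y'^2)).
Substitute:
    sqrt((1 + y'^2)/y) − y'·y' / sqrt(y (1 + y'^2))
    = (1 + y'^2) / sqrt(y (1 + y'^2)) − y'^2 / sqrt(y (1 + y'^2))
    = 1 / sqrt(y (1 + y'^2)) = C.
Squaring and rearranging gives the first integral
    y (1 + y'^2) = 1/C^2 =: k   (constant).
Solving this first-order ODE by the substitution
    y = (k/2)(1 − cos θ)
yields the cycloid parameterisation
    x(θ) = (k/2)(θ − sin θ),   y(θ) = (k/2)(1 − cos θ).
The constant k is fixed by the endpoint condition.
Now fit the given lower endpoint (x1, y1) = (28π/2, 28). At the bottom of the first arch (θ = π), the parametric equations give
    y(π) = (k/2)(1 − cos π) = k,
    x(π) = (k/2)(π − sin π) = kπ/2.
Matching y(π) = 28 gives k = 28, consistent with x(π) = 28π/2. Therefore the specific cycloid is
    x(θ) = (28/2)(θ − sin θ),   y(θ) = (28/2)(1 − cos θ).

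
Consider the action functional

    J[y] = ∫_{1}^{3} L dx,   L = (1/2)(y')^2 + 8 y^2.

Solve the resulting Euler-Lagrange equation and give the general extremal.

The Lagrangian is L = (1/2)(y')^2 + 8 y^2.
∂L/∂y = 16y.
∂L/∂y' = y'.
The Euler-Lagrange equation d/dx(∂L/∂y') − ∂L/∂y = 0 becomes:
    y'' - 16 y = 0
General solution: y(x) = A e^(4x) + B e^(-4x), where A and B are arbitrary constants fixed by the endpoint conditions.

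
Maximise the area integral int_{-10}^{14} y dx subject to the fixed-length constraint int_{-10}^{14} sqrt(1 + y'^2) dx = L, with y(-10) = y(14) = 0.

Set up the augmented Lagrangian using a multiplier λ for the length constraint:
    F(y, y') = y − λ sqrt(1 + y'^2).
F has no explicit x dependence, so the Beltrami identity yields a first integral
    F − y' ∂F/∂y' = C.
Compute ∂F/∂y' = −λ y' / sqrt(1 + y'^2). Then
    y − λ sqrt(1 + y'^2) + λ y'^2 / sqrt(1 + y'^2) = C
    ⇒  y − λ / sqrt(1 + y'^2) = C.
Solving for y' and integrating gives
    (x − a)^2 + (y − b)^2 = λ^2,
a circular arc of radius λ. The constants a, b are determined by the endpoint conditions y(-10) = y(14) = 0, and λ is fixed implicitly by the length constraint
    ∫_{-10}^{14} sqrt(1 + y'^2) dx = L.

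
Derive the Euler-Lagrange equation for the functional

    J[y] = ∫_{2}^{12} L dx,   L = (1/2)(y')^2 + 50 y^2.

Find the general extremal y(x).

The Lagrangian is L = (1/2)(y')^2 + 50 y^2.
∂L/∂y = 100y.
∂L/∂y' = y'.
The Euler-Lagrange equation d/dx(∂L/∂y') − ∂L/∂y = 0 becomes:
    y'' - 100 y = 0
General solution: y(x) = A e^(10x) + B e^(-10x), where A and B are arbitrary constants fixed by the endpoint conditions.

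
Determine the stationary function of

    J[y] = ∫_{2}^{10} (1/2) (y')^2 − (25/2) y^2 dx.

The Lagrangian is L = (1/2) (y')^2 − (25/2) y^2.
Compute ∂L/∂y = -25y, ∂L/∂y' = y'.
The Euler-Lagrange equation d/dx(∂L/∂y') − ∂L/∂y = 0 reduces to
    y'' + 25 y = 0.
Its general solution is
    y(x) = A sin(5x) + B cos(5x),
with A, B fixed by the endpoint conditions.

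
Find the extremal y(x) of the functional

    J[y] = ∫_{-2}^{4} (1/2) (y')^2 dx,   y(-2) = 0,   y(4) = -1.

The Lagrangian is L = (1/2) (y')^2.
Compute ∂L/∂y = 0, ∂L/∂y' = y'.
The Euler-Lagrange equation d/dx(∂L/∂y') − ∂L/∂y = 0 reduces to
    y'' = 0.
Its general solution is
    y(x) = A x + B,
with A, B fixed by the endpoint conditions.
Applying the endpoint conditions y(-2) = 0 and y(4) = -1: solve A·-2 + B = 0 and A·4 + B = -1. Subtracting gives A(4 − -2) = -1 − 0, so A = -1/6, and B = 0 − A·-2 = -1/3. Therefore
    y(x) = (-1/6) x - 1/3.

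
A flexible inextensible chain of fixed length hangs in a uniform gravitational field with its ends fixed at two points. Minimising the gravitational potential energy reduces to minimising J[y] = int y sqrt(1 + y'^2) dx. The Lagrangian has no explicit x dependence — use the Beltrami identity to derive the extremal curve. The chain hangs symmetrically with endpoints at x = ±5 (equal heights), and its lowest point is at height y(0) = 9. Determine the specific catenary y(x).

The Lagrangian L(y, y') = y sqrt(1 + y'^2) has no explicit x dependence, so the Beltrami identity applies:
    L − y' ∂L/∂y' = C.
Compute ∂L/∂y' = y · y' / sqrt(1 + y'^2). Then
    L − y' ∂L/∂y'
    = y sqrt(1 + y'^2) − y · y'^2 / sqrt(1 + y'^2)
    = y (1 + y'^2 − y'^2) / sqrt(1 + y'^2)
    = y / sqrt(1 + y'^2) = C.
Squaring gives y^2 = C^2 (1 + y'^2), i.e.
    y'^2 = y^2 / C^2 − 1.
Separating variables,
    dy / sqrt(y^2 − C^2) = dx / C,
and integrating gives arccosh(y / C) = (x − a)/C, so
    y(x) = C cosh((x − a)/C),
the catenary. The constants C and a are fixed by the two endpoint conditions (and, for the hanging-chain problem, the length constraint selects C).
Now fit the given data. The endpoints x = ±5 are symmetric at equal height, so the catenary is even about its minimum: a = 0 and y(x) = C cosh(x/C). The lowest point is y(0) = C cosh(0) = C, and we are told y(0) = 9, so C = 9. Therefore
    y(x) = 9 cosh(x/9),
and at the endpoints
    y(±5) = 9 cosh(5/9).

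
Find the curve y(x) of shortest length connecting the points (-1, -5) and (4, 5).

Arc-length functional: J[y] = ∫ sqrt(1 + (y')^2) dx.
Lagrangian L = sqrt(1 + (y')^2) has no explicit y dependence, so ∂L/∂y = 0 and the Euler-Lagrange equation gives
    d/dx( y' / sqrt(1 + (y')^2) ) = 0  ⇒  y' / sqrt(1 + (y')^2) = const.
Hence y' is constant, so y(x) is affine.
Fitting the endpoints (-1, -5) and (4, 5):
    slope m = (5 − (-5)) / (4 − (-1)) = 2,
    intercept c = (-5) − m·(-1) = -3.
Extremal: y(x) = 2 x - 3.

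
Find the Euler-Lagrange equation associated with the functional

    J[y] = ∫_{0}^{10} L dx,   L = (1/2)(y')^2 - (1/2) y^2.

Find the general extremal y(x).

The Lagrangian is L = (1/2)(y')^2 - (1/2) y^2.
∂L/∂y = -y.
∂L/∂y' = y'.
The Euler-Lagrange equation d/dx(∂L/∂y') − ∂L/∂y = 0 becomes:
    y'' + y = 0
General solution: y(x) = A sin(x) + B cos(x), where A and B are arbitrary constants fixed by the endpoint conditions.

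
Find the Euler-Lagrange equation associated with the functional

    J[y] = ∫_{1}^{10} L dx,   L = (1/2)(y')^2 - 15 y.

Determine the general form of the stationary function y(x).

The Lagrangian is L = (1/2)(y')^2 - 15 y.
∂L/∂y = -15.
∂L/∂y' = y'.
The Euler-Lagrange equation d/dx(∂L/∂y') − ∂L/∂y = 0 becomes:
    y'' + 15 = 0
General solution: y(x) = -(15/2) x^2 + A x + B, where A and B are arbitrary constants fixed by the endpoint conditions.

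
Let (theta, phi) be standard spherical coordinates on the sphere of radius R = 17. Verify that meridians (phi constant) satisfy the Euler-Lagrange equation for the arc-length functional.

On the sphere of radius R = 17 with spherical coordinates (θ, φ), the induced metric is
    ds^2 = 289(dθ^2 + sin^2(θ) dφ^2).
Using θ as the parameter, the arc-length functional becomes
    J[φ] = ∫ 17 sqrt(1 + sin^2(θ) (dφ/dθ)^2) dθ.
So L = 17 sqrt(1 + sin^2(θ) φ'^2). Compute
    ∂L/∂φ = 0  (L has no explicit φ dependence),
    ∂L/∂φ' = 17 sin^2(θ) φ' / sqrt(1 + sin^2(θ) φ'^2).
For the candidate φ(θ) = c (constant), φ' = 0, so ∂L/∂φ' evaluated along the candidate vanishes, and ∂L/∂φ is identically zero. Hence
    d/dθ(∂L/∂φ') − ∂L/∂φ = 0
is satisfied. Therefore meridians φ = const are extremals of arc length — they are geodesics on the sphere.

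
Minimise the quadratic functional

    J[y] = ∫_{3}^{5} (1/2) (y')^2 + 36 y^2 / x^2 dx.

The Lagrangian is L = (1/2) (y')^2 + 36 y^2 / x^2.
Compute ∂L/∂y = 72y/x^2, ∂L/∂y' = y'.
The Euler-Lagrange equation d/dx(∂L/∂y') − ∂L/∂y = 0 reduces to
    y'' − 72/x^2 · y = 0  (x > 0).
Its general solution is
    y(x) = A x^9 + B x^(-8),
with A, B fixed by the endpoint conditions.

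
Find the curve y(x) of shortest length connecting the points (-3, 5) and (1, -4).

Arc-length functional: J[y] = ∫ sqrt(1 + (y')^2) dx.
Lagrangian L = sqrt(1 + (y')^2) has no explicit y dependence, so ∂L/∂y = 0 and the Euler-Lagrange equation gives
    d/dx( y' / sqrt(1 + (y')^2) ) = 0  ⇒  y' / sqrt(1 + (y')^2) = const.
Hence y' is constant, so y(x) is affine.
Fitting the endpoints (-3, 5) and (1, -4):
    slope m = ((-4) − 5) / (1 − (-3)) = -9/4,
    intercept c = 5 − m·(-3) = -7/4.
Extremal: y(x) = (-9/4) x - 7/4.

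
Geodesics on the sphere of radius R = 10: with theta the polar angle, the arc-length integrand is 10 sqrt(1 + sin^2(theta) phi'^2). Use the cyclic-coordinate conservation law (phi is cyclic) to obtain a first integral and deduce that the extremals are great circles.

On the sphere of radius R = 10 with spherical coordinates (θ, φ), the induced metric is
    ds^2 = 100(dθ^2 + sin^2(θ) dφ^2).
Parameterise by θ; the arc-length functional is
    J[φ] = ∫ 10 sqrt(1 + sin^2(θ) (dφ/dθ)^2) dθ,
so L = 10 sqrt(1 + sin^2(θ) φ'^2). Compute
    ∂L/∂φ = 0  (L has no explicit φ dependence),
    ∂L/∂φ' = 10 sin^2(θ) φ' / sqrt(1 + sin^2(θ) φ'^2).
Since ∂L/∂φ = 0, the Euler-Lagrange equation
    d/dθ(∂L/∂φ') − ∂L/∂φ = 0
reduces to d/dθ(∂L/∂φ') = 0, i.e. the momentum conjugate to φ is conserved:
    10 sin^2(θ) φ' / sqrt(1 + sin^2(θ) φ'^2) = C.
The overall factor of 10 is constant, so dividing through gives Clairaut's relation sin^2(θ) φ' / sqrt(1 + sin^2(θ) φ'^2) = C' (with C' = C/10). Solving for φ' and integrating gives the great-circle family
    cot(θ) = A cos(φ − φ_0),
i.e. the intersection of the sphere with a plane through the origin. The two constants A and φ_0 (equivalently C and one phase) are fixed by the two endpoint conditions.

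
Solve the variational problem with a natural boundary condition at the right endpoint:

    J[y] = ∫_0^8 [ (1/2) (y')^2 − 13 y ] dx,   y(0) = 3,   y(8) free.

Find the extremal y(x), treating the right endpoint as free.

The Lagrangian L = (1/2) (y')^2 − 13 y gives
    ∂L/∂y = −13,   ∂L/∂y' = y'.
Euler-Lagrange: d/dx(y') − (−13) = 0, i.e. y'' + 13 = 0, so
    y(x) = −(13/2) x^2 + C1 x + C2.
Fixed left endpoint y(0) = 3 ⇒ C2 = 3.
The right endpoint x = 8 is free, so the natural (transversality) condition is ∂L/∂y' |_{x=8} = 0, i.e. y'(8) = 0.
Compute y'(x) = −13 x + C1, so y'(8) = −104 + C1 = 0 ⇒ C1 = 104.
Therefore the extremal is
    y(x) = −(13/2) x^2 + 104 x + 3.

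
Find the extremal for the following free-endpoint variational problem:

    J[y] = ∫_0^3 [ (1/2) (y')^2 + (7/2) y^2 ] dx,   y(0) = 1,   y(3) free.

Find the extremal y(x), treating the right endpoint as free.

The Lagrangian L = (1/2) (y')^2 + (7/2) y^2 gives
    ∂L/∂y = 7 y,   ∂L/∂y' = y'.
Euler-Lagrange: y'' − 7 y = 0.
With k = sqrt(7), the general solution is
    y(x) = A cosh(sqrt(7) x) + B sinh(sqrt(7) x).
Fixed left endpoint y(0) = 1 ⇒ A = 1.
The right endpoint x = 3 is free, so the natural (transversality) condition is ∂L/∂y' |_{x=3} = 0, i.e. y'(3) = 0.
Compute y'(x) = A k sinh(k x) + B k cosh(k x), so
    y'(3) = A k sinh(k·3) + B k cosh(k·3) = 0
    ⇒ B = −A tanh(k·3) = − tanh(sqrt(7)·3).
Therefore the extremal is
    y(x) = cosh(sqrt(7) x) − tanh(sqrt(7)·3) sinh(sqrt(7) x).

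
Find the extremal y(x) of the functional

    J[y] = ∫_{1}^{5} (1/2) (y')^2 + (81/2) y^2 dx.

The Lagrangian is L = (1/2) (y')^2 + (81/2) y^2.
Compute ∂L/∂y = 81y, ∂L/∂y' = y'.
The Euler-Lagrange equation d/dx(∂L/∂y') − ∂L/∂y = 0 reduces to
    y'' − 81 y = 0.
Its general solution is
    y(x) = A e^(9x) + B e^(−9x),
with A, B fixed by the endpoint conditions.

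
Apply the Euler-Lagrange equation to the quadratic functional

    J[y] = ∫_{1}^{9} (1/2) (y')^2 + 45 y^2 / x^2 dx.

The Lagrangian is L = (1/2) (y')^2 + 45 y^2 / x^2.
Compute ∂L/∂y = 90y/x^2, ∂L/∂y' = y'.
The Euler-Lagrange equation d/dx(∂L/∂y') − ∂L/∂y = 0 reduces to
    y'' − 90/x^2 · y = 0  (x > 0).
Its general solution is
    y(x) = A x^10 + B x^(-9),
with A, B fixed by the endpoint conditions.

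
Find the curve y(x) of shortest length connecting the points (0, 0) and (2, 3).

Arc-length functional: J[y] = ∫ sqrt(1 + (y')^2) dx.
Lagrangian L = sqrt(1 + (y')^2) has no explicit y dependence, so ∂L/∂y = 0 and the Euler-Lagrange equation gives
    d/dx( y' / sqrt(1 + (y')^2) ) = 0  ⇒  y' / sqrt(1 + (y')^2) = const.
Hence y' is constant, so y(x) is affine.
Fitting the endpoints (0, 0) and (2, 3):
    slope m = (3 − 0) / (2 − 0) = 3/2,
    intercept c = 0 − m·0 = 0.
Extremal: y(x) = (3/2) x.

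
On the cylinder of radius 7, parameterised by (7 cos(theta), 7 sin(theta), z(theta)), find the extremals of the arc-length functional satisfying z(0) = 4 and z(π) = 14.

Parameterise the cylinder of radius R = 7 as
    r(θ) = (7 cos θ, 7 sin θ, z(θ)).
The arc-length element is
    ds = sqrt(49 + (dz/dθ)^2) dθ,
so the Lagrangian is L = sqrt(49 + z'^2).
L depends on z' only, not on z or θ, so ∂L/∂z = 0 and
    ∂L/∂z' = z' / sqrt(49 + z'^2).
The Euler-Lagrange equation gives
    d/dθ( z' / sqrt(49 + z'^2) ) = 0,
so z' is constant. Integrating once:
    z(θ) = a θ + b,
a helix on the cylinder (a straight line when the cylinder is unrolled). The constants a, b are determined by the endpoint conditions.
With endpoint conditions z(0) = 4 and z(π) = 14: from z(0) = b we get b = 4, and a·π + 4 = 14 gives a = 10/π, so
    z(θ) = (10/π) θ + 4.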